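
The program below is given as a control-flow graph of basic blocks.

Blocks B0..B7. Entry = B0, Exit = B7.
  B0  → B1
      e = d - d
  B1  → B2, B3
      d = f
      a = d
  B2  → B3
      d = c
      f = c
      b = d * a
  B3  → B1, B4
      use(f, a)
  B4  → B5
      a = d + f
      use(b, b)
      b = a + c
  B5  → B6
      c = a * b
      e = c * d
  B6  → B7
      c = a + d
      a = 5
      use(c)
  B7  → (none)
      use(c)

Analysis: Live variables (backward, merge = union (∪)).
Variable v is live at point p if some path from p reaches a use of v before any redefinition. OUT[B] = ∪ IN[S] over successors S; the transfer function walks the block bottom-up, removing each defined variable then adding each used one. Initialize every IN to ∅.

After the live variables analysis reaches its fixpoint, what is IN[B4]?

Converged values:
  B0:  IN={b, c, d, f}  OUT={b, c, f}
  B1:  IN={b, c, f}  OUT={a, b, c, d, f}
  B2:  IN={a, c}  OUT={a, b, c, d, f}
  B3:  IN={a, b, c, d, f}  OUT={b, c, d, f}
  B4:  IN={b, c, d, f}  OUT={a, b, d}
  B5:  IN={a, b, d}  OUT={a, d}
  B6:  IN={a, d}  OUT={c}
  B7:  IN={c}  OUT={}

Merge at B4: OUT[B4] = IN[B5] = {a, b, d}
Applying B4's transfer function to that OUT value gives IN[B4] (row B4 above).

Answer: {b, c, d, f}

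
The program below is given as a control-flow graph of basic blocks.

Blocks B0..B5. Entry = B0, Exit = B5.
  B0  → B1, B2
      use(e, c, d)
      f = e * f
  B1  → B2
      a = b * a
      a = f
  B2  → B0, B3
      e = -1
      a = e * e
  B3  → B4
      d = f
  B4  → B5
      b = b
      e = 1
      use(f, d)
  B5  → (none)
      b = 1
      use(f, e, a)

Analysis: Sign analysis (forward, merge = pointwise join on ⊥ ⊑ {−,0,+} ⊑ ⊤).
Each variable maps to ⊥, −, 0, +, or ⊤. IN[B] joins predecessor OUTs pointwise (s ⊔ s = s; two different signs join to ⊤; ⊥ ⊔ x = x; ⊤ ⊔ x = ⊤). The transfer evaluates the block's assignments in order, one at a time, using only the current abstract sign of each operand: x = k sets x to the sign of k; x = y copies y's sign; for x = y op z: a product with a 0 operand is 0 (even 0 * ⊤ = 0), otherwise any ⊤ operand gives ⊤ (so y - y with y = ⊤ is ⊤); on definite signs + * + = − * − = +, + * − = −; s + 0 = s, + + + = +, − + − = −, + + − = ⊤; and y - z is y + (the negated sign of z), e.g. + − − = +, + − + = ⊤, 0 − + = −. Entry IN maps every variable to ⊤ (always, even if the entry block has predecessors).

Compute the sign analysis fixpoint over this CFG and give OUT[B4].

Fixpoint table:
  B0: | IN=(all ⊤) | OUT=(all ⊤)
  B1: | IN=(all ⊤) | OUT=(all ⊤)
  B2: | IN=(all ⊤) | OUT={a:+, e:-; rest ⊤}
  B3: | IN={a:+, e:-; rest ⊤} | OUT={a:+, e:-; rest ⊤}
  B4: | IN={a:+, e:-; rest ⊤} | OUT={a:+, e:+; rest ⊤}
  B5: | IN={a:+, e:+; rest ⊤} | OUT={a:+, b:+, e:+; rest ⊤}

Merge at B4: IN[B4] = OUT[B3] = {a: +, b: ⊤, c: ⊤, d: ⊤, e: -, f: ⊤}
Applying B4's transfer function to that IN value gives OUT[B4] (row B4 above).

Answer: {a: +, b: ⊤, c: ⊤, d: ⊤, e: +, f: ⊤}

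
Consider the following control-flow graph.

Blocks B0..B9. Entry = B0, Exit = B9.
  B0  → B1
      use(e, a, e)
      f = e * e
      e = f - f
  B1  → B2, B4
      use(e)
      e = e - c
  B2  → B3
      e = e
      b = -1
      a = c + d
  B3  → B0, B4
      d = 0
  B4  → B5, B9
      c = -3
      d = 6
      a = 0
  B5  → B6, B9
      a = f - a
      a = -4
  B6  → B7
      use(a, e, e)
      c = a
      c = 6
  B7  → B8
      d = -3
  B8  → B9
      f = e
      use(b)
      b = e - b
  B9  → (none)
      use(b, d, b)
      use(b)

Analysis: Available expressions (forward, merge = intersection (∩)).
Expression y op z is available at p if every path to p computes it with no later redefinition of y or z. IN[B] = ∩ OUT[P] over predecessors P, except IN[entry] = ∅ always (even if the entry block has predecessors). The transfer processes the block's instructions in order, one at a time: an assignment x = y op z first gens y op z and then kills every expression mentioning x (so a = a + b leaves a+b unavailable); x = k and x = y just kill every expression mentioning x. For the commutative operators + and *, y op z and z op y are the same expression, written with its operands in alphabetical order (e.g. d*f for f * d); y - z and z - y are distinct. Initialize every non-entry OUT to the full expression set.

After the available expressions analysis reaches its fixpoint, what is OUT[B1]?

Per-block solution:
  B0:  IN={}  OUT={f-f}
  B1:  IN={f-f}  OUT={f-f}
  B2:  IN={f-f}  OUT={c+d, f-f}
  B3:  IN={c+d, f-f}  OUT={f-f}
  B4:  IN={f-f}  OUT={f-f}
  B5:  IN={f-f}  OUT={f-f}
  B6:  IN={f-f}  OUT={f-f}
  B7:  IN={f-f}  OUT={f-f}
  B8:  IN={f-f}  OUT={}
  B9:  IN={}  OUT={}

Merge at B1: IN[B1] = OUT[B0] = {f-f}
Applying B1's transfer function to that IN value gives OUT[B1] (row B1 above).

Answer: {f-f}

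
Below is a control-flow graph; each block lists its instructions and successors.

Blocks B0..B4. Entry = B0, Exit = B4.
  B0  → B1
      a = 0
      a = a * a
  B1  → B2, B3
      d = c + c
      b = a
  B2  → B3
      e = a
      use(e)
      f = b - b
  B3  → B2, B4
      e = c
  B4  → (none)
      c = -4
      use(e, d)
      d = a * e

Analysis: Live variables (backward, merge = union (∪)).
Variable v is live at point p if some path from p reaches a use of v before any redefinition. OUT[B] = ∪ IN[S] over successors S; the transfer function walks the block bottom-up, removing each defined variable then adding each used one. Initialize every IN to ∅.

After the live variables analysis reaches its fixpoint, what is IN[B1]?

Converged values:
  B0:  IN={c}  OUT={a, c}
  B1:  IN={a, c}  OUT={a, b, c, d}
  B2:  IN={a, b, c, d}  OUT={a, b, c, d}
  B3:  IN={a, b, c, d}  OUT={a, b, c, d, e}
  B4:  IN={a, d, e}  OUT={}

Merge at B1: OUT[B1] = IN[B2] ⊔ IN[B3] = {a, b, c, d}
Applying B1's transfer function to that OUT value gives IN[B1] (row B1 above).

Answer: {a, c}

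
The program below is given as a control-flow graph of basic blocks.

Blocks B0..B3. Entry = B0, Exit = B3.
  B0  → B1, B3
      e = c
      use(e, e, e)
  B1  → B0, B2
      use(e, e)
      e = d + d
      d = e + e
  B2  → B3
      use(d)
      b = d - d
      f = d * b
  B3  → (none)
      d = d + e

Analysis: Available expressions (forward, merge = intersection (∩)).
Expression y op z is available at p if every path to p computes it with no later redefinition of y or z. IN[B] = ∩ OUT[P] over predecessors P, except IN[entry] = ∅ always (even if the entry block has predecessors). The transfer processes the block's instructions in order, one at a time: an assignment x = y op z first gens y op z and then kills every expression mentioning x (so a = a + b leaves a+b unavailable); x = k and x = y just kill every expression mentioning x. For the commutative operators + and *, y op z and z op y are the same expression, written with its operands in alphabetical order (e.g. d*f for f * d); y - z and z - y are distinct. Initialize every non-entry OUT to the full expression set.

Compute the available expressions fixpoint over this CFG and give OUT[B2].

Answer: {b*d, d-d, e+e}

Trace:
Per-block solution:
  B0:  IN={}  OUT={}
  B1:  IN={}  OUT={e+e}
  B2:  IN={e+e}  OUT={b*d, d-d, e+e}
  B3:  IN={}  OUT={}

Merge at B2: IN[B2] = OUT[B1] = {e+e}
Applying B2's transfer function to that IN value gives OUT[B2] (row B2 above).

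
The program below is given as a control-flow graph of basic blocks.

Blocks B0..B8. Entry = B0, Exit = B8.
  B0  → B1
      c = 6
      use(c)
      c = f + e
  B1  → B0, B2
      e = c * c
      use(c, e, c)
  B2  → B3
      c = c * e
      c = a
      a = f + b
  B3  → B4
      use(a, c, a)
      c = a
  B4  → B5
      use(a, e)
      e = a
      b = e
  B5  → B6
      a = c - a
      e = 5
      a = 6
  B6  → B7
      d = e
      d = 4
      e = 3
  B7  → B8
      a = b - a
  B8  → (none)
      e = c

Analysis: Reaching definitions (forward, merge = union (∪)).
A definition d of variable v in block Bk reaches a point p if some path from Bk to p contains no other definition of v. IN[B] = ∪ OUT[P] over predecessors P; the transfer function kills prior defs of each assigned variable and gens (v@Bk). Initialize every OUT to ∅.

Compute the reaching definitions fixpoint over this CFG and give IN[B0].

Converged values:
  B0:   IN={c@B0, e@B1}   OUT={c@B0, e@B1}
  B1:   IN={c@B0, e@B1}   OUT={c@B0, e@B1}
  B2:   IN={c@B0, e@B1}   OUT={a@B2, c@B2, e@B1}
  B3:   IN={a@B2, c@B2, e@B1}   OUT={a@B2, c@B3, e@B1}
  B4:   IN={a@B2, c@B3, e@B1}   OUT={a@B2, b@B4, c@B3, e@B4}
  B5:   IN={a@B2, b@B4, c@B3, e@B4}   OUT={a@B5, b@B4, c@B3, e@B5}
  B6:   IN={a@B5, b@B4, c@B3, e@B5}   OUT={a@B5, b@B4, c@B3, d@B6, e@B6}
  B7:   IN={a@B5, b@B4, c@B3, d@B6, e@B6}   OUT={a@B7, b@B4, c@B3, d@B6, e@B6}
  B8:   IN={a@B7, b@B4, c@B3, d@B6, e@B6}   OUT={a@B7, b@B4, c@B3, d@B6, e@B8}

Merge at B0 (entry node, so the boundary value {} is joined with the incoming edge(s)): IN[B0] = {} ⊔ OUT[B1] = {c@B0, e@B1}

Answer: {c@B0, e@B1}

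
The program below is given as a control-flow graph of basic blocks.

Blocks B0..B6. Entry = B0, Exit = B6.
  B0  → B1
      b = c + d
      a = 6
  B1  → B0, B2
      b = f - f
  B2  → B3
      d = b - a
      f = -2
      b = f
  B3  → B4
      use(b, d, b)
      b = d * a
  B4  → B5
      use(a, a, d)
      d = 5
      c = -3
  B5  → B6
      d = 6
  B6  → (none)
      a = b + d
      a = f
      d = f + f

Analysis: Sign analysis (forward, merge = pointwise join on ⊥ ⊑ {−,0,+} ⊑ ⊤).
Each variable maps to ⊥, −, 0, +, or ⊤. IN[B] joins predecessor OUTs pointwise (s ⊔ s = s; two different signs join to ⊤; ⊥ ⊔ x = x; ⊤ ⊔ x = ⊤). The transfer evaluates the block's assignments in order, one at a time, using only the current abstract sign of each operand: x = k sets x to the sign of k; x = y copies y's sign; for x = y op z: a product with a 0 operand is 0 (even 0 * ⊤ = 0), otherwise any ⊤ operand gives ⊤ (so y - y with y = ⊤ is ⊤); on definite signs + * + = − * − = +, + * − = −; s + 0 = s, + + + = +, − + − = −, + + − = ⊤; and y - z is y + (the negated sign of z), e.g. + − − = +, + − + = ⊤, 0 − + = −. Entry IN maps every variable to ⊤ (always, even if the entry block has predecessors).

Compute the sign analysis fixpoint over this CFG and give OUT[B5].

Fixpoint table:
  B0:  IN=(all ⊤)  OUT={a:+; rest ⊤}
  B1:  IN={a:+; rest ⊤}  OUT={a:+; rest ⊤}
  B2:  IN={a:+; rest ⊤}  OUT={a:+, b:-, f:-; rest ⊤}
  B3:  IN={a:+, b:-, f:-; rest ⊤}  OUT={a:+, f:-; rest ⊤}
  B4:  IN={a:+, f:-; rest ⊤}  OUT={a:+, c:-, d:+, f:-; rest ⊤}
  B5:  IN={a:+, c:-, d:+, f:-; rest ⊤}  OUT={a:+, c:-, d:+, f:-; rest ⊤}
  B6:  IN={a:+, c:-, d:+, f:-; rest ⊤}  OUT={a:-, c:-, d:-, f:-; rest ⊤}

Merge at B5: IN[B5] = OUT[B4] = {a: +, b: ⊤, c: -, d: +, e: ⊤, f: -}
Applying B5's transfer function to that IN value gives OUT[B5] (row B5 above).

Answer: {a: +, b: ⊤, c: -, d: +, e: ⊤, f: -}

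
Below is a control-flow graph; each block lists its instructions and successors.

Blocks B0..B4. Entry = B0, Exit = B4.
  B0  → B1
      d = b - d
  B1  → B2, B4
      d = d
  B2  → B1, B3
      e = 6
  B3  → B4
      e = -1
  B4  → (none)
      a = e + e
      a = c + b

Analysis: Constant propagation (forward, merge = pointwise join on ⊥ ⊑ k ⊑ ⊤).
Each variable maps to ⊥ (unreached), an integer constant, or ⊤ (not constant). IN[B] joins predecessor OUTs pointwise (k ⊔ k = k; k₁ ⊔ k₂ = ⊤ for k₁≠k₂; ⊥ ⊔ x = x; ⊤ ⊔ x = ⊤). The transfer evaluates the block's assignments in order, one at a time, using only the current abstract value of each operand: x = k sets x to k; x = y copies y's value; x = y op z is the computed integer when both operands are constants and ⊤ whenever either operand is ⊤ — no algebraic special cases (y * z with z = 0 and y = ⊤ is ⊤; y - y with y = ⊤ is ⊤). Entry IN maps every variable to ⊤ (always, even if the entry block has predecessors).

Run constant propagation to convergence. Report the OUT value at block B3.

Converged values:
  B0:  IN=(all ⊤)  OUT=(all ⊤)
  B1:  IN=(all ⊤)  OUT=(all ⊤)
  B2:  IN=(all ⊤)  OUT={e:6; rest ⊤}
  B3:  IN={e:6; rest ⊤}  OUT={e:-1; rest ⊤}
  B4:  IN=(all ⊤)  OUT=(all ⊤)

Merge at B3: IN[B3] = OUT[B2] = {a: ⊤, b: ⊤, c: ⊤, d: ⊤, e: 6, f: ⊤}
Applying B3's transfer function to that IN value gives OUT[B3] (row B3 above).

Answer: {a: ⊤, b: ⊤, c: ⊤, d: ⊤, e: -1, f: ⊤}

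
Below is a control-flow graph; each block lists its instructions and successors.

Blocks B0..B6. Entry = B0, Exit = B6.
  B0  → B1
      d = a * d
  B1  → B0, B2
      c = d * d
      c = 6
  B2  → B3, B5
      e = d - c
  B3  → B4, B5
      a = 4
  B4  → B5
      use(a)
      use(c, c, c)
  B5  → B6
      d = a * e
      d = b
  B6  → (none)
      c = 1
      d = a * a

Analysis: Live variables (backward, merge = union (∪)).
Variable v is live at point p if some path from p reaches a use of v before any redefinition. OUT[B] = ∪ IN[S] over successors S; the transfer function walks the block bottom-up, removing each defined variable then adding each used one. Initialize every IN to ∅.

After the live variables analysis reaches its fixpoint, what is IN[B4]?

Per-block solution:
  B0:  IN={a, b, d}  OUT={a, b, d}
  B1:  IN={a, b, d}  OUT={a, b, c, d}
  B2:  IN={a, b, c, d}  OUT={a, b, c, e}
  B3:  IN={b, c, e}  OUT={a, b, c, e}
  B4:  IN={a, b, c, e}  OUT={a, b, e}
  B5:  IN={a, b, e}  OUT={a}
  B6:  IN={a}  OUT={}

Merge at B4: OUT[B4] = IN[B5] = {a, b, e}
Applying B4's transfer function to that OUT value gives IN[B4] (row B4 above).

Answer: {a, b, c, e}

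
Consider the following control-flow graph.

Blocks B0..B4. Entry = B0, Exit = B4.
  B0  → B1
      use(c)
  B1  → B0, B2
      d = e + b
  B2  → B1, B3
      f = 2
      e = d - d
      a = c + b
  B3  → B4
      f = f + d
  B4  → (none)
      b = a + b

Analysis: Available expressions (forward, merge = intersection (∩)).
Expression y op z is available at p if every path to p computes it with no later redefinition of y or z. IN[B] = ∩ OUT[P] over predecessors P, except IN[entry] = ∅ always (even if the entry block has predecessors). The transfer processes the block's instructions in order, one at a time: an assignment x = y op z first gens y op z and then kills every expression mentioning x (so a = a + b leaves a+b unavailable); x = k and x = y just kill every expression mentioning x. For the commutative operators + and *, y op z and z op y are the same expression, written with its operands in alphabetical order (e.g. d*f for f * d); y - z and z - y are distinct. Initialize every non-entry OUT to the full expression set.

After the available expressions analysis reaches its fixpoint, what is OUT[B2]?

Answer: {b+c, d-d}

Working:
Fixpoint table:
  B0: | IN={} | OUT={}
  B1: | IN={} | OUT={b+e}
  B2: | IN={b+e} | OUT={b+c, d-d}
  B3: | IN={b+c, d-d} | OUT={b+c, d-d}
  B4: | IN={b+c, d-d} | OUT={d-d}

Merge at B2: IN[B2] = OUT[B1] = {b+e}
Applying B2's transfer function to that IN value gives OUT[B2] (row B2 above).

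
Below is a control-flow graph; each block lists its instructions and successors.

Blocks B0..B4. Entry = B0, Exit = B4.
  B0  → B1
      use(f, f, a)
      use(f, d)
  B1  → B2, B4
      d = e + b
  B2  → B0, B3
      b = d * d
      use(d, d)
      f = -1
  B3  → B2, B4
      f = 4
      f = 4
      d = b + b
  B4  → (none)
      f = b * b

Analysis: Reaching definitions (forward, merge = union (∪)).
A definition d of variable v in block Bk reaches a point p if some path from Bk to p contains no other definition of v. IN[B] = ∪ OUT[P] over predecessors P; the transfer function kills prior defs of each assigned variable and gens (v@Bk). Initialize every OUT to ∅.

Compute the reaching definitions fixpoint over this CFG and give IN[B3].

Fixpoint table:
  B0:   IN={b@B2, d@B1, d@B3, f@B2}   OUT={b@B2, d@B1, d@B3, f@B2}
  B1:   IN={b@B2, d@B1, d@B3, f@B2}   OUT={b@B2, d@B1, f@B2}
  B2:   IN={b@B2, d@B1, d@B3, f@B2, f@B3}   OUT={b@B2, d@B1, d@B3, f@B2}
  B3:   IN={b@B2, d@B1, d@B3, f@B2}   OUT={b@B2, d@B3, f@B3}
  B4:   IN={b@B2, d@B1, d@B3, f@B2, f@B3}   OUT={b@B2, d@B1, d@B3, f@B4}

Merge at B3: IN[B3] = OUT[B2] = {b@B2, d@B1, d@B3, f@B2}

Answer: {b@B2, d@B1, d@B3, f@B2}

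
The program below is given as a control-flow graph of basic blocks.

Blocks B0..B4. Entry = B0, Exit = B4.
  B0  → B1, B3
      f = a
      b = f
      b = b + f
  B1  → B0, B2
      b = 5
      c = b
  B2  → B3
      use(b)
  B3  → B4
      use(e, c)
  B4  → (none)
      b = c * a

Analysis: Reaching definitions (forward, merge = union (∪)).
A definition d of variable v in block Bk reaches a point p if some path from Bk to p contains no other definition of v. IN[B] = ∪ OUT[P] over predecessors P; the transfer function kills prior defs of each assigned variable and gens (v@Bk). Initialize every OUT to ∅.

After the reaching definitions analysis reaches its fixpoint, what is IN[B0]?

Answer: {b@B1, c@B1, f@B0}

Trace:
Fixpoint table:
  B0:  IN={b@B1, c@B1, f@B0}  OUT={b@B0, c@B1, f@B0}
  B1:  IN={b@B0, c@B1, f@B0}  OUT={b@B1, c@B1, f@B0}
  B2:  IN={b@B1, c@B1, f@B0}  OUT={b@B1, c@B1, f@B0}
  B3:  IN={b@B0, b@B1, c@B1, f@B0}  OUT={b@B0, b@B1, c@B1, f@B0}
  B4:  IN={b@B0, b@B1, c@B1, f@B0}  OUT={b@B4, c@B1, f@B0}

Merge at B0 (entry node, so the boundary value {} is joined with the incoming edge(s)): IN[B0] = {} ⊔ OUT[B1] = {b@B1, c@B1, f@B0}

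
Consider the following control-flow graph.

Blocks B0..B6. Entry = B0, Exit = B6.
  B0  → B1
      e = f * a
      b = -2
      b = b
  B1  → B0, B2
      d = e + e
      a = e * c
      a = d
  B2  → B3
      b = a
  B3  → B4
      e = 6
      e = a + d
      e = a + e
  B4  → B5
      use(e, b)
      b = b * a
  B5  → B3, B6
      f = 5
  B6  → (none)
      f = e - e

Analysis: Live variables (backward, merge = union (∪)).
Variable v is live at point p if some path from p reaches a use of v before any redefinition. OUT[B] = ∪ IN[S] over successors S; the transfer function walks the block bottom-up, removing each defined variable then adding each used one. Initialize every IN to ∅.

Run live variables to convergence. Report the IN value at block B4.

Answer: {a, b, d, e}

Trace:
Converged values:
  B0: | IN={a, c, f} | OUT={c, e, f}
  B1: | IN={c, e, f} | OUT={a, c, d, f}
  B2: | IN={a, d} | OUT={a, b, d}
  B3: | IN={a, b, d} | OUT={a, b, d, e}
  B4: | IN={a, b, d, e} | OUT={a, b, d, e}
  B5: | IN={a, b, d, e} | OUT={a, b, d, e}
  B6: | IN={e} | OUT={}

Merge at B4: OUT[B4] = IN[B5] = {a, b, d, e}
Applying B4's transfer function to that OUT value gives IN[B4] (row B4 above).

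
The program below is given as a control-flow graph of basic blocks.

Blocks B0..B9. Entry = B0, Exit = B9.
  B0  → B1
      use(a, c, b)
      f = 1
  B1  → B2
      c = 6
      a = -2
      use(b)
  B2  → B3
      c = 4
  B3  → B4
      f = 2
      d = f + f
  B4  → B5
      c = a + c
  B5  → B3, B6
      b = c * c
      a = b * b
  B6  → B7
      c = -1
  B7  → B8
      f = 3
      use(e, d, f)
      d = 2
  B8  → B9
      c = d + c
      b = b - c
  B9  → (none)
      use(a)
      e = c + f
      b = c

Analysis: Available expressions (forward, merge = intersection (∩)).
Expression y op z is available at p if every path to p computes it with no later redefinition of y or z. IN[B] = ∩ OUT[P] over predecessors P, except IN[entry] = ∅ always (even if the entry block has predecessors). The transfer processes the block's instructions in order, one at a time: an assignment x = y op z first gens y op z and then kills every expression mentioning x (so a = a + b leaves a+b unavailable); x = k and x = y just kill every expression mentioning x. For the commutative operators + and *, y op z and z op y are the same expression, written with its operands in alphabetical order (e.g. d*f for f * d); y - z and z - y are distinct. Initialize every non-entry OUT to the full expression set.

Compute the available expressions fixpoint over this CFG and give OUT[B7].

Fixpoint table:
  B0:   IN={}   OUT={}
  B1:   IN={}   OUT={}
  B2:   IN={}   OUT={}
  B3:   IN={}   OUT={f+f}
  B4:   IN={f+f}   OUT={f+f}
  B5:   IN={f+f}   OUT={b*b, c*c, f+f}
  B6:   IN={b*b, c*c, f+f}   OUT={b*b, f+f}
  B7:   IN={b*b, f+f}   OUT={b*b}
  B8:   IN={b*b}   OUT={}
  B9:   IN={}   OUT={c+f}

Merge at B7: IN[B7] = OUT[B6] = {b*b, f+f}
Applying B7's transfer function to that IN value gives OUT[B7] (row B7 above).

Answer: {b*b}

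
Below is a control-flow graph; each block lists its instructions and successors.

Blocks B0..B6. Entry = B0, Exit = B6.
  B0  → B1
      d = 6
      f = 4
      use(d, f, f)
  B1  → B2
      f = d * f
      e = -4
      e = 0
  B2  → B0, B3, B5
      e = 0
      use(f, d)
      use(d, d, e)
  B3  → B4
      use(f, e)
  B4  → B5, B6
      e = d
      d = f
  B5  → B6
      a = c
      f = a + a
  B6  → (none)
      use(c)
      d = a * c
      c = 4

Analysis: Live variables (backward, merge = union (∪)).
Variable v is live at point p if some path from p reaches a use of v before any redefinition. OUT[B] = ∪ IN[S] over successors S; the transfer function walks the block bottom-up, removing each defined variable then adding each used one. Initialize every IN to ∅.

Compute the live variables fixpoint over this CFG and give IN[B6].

Per-block solution:
  B0:  IN={a, c}  OUT={a, c, d, f}
  B1:  IN={a, c, d, f}  OUT={a, c, d, f}
  B2:  IN={a, c, d, f}  OUT={a, c, d, e, f}
  B3:  IN={a, c, d, e, f}  OUT={a, c, d, f}
  B4:  IN={a, c, d, f}  OUT={a, c}
  B5:  IN={c}  OUT={a, c}
  B6:  IN={a, c}  OUT={}

B6 is the boundary node: OUT[B6] = {}
Applying B6's transfer function to that OUT value gives IN[B6] (row B6 above).

Answer: {a, c}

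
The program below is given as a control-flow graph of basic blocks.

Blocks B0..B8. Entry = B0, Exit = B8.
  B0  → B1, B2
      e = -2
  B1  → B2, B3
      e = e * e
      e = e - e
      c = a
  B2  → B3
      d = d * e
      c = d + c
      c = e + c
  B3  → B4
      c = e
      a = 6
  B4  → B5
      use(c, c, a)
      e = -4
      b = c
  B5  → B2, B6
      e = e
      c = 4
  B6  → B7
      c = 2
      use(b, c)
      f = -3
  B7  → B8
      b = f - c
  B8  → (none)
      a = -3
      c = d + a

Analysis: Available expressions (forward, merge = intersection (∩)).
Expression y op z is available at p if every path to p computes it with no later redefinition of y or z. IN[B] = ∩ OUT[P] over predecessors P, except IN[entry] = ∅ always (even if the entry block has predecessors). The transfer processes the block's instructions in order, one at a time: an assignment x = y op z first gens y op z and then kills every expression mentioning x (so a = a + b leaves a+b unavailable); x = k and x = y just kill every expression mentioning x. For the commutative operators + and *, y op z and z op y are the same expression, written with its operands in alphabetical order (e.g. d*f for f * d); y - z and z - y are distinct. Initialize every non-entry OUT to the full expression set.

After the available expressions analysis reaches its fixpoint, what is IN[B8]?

Answer: {f-c}

Trace:
Fixpoint table:
  B0: | IN={} | OUT={}
  B1: | IN={} | OUT={}
  B2: | IN={} | OUT={}
  B3: | IN={} | OUT={}
  B4: | IN={} | OUT={}
  B5: | IN={} | OUT={}
  B6: | IN={} | OUT={}
  B7: | IN={} | OUT={f-c}
  B8: | IN={f-c} | OUT={a+d}

Merge at B8: IN[B8] = OUT[B7] = {f-c}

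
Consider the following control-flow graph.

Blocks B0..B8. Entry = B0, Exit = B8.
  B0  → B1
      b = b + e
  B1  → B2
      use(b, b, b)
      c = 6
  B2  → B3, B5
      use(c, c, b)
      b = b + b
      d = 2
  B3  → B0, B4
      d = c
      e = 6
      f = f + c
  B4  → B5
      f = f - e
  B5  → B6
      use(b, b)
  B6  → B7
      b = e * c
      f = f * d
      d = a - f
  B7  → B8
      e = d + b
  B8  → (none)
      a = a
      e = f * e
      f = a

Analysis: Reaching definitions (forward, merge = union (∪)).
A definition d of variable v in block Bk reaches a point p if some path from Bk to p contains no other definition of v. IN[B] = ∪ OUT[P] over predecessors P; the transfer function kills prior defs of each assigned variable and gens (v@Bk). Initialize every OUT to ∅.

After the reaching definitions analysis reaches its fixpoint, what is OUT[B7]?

Answer: {b@B6, c@B1, d@B6, e@B7, f@B6}

Working:
Fixpoint table:
  B0:  IN={b@B2, c@B1, d@B3, e@B3, f@B3}  OUT={b@B0, c@B1, d@B3, e@B3, f@B3}
  B1:  IN={b@B0, c@B1, d@B3, e@B3, f@B3}  OUT={b@B0, c@B1, d@B3, e@B3, f@B3}
  B2:  IN={b@B0, c@B1, d@B3, e@B3, f@B3}  OUT={b@B2, c@B1, d@B2, e@B3, f@B3}
  B3:  IN={b@B2, c@B1, d@B2, e@B3, f@B3}  OUT={b@B2, c@B1, d@B3, e@B3, f@B3}
  B4:  IN={b@B2, c@B1, d@B3, e@B3, f@B3}  OUT={b@B2, c@B1, d@B3, e@B3, f@B4}
  B5:  IN={b@B2, c@B1, d@B2, d@B3, e@B3, f@B3, f@B4}  OUT={b@B2, c@B1, d@B2, d@B3, e@B3, f@B3, f@B4}
  B6:  IN={b@B2, c@B1, d@B2, d@B3, e@B3, f@B3, f@B4}  OUT={b@B6, c@B1, d@B6, e@B3, f@B6}
  B7:  IN={b@B6, c@B1, d@B6, e@B3, f@B6}  OUT={b@B6, c@B1, d@B6, e@B7, f@B6}
  B8:  IN={b@B6, c@B1, d@B6, e@B7, f@B6}  OUT={a@B8, b@B6, c@B1, d@B6, e@B8, f@B8}

Merge at B7: IN[B7] = OUT[B6] = {b@B6, c@B1, d@B6, e@B3, f@B6}
Applying B7's transfer function to that IN value gives OUT[B7] (row B7 above).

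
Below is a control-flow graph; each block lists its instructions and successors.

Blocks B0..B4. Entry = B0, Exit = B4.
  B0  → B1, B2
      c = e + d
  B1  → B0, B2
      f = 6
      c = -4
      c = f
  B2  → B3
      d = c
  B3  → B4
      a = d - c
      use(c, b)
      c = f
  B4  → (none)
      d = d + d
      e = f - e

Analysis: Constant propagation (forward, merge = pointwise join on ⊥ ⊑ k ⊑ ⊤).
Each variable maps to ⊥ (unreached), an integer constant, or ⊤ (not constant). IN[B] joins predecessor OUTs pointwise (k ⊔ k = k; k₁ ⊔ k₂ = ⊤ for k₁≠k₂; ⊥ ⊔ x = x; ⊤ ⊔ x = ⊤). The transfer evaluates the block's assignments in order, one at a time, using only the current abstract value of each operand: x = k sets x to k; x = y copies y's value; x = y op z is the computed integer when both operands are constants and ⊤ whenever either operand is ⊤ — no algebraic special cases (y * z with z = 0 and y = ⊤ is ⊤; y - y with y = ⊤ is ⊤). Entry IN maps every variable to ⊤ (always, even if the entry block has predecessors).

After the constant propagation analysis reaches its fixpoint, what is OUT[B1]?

Answer: {a: ⊤, b: ⊤, c: 6, d: ⊤, e: ⊤, f: 6}

Trace:
Fixpoint table:
  B0:   IN=(all ⊤)   OUT=(all ⊤)
  B1:   IN=(all ⊤)   OUT={c:6, f:6; rest ⊤}
  B2:   IN=(all ⊤)   OUT=(all ⊤)
  B3:   IN=(all ⊤)   OUT=(all ⊤)
  B4:   IN=(all ⊤)   OUT=(all ⊤)

Merge at B1: IN[B1] = OUT[B0] = {a: ⊤, b: ⊤, c: ⊤, d: ⊤, e: ⊤, f: ⊤}
Applying B1's transfer function to that IN value gives OUT[B1] (row B1 above).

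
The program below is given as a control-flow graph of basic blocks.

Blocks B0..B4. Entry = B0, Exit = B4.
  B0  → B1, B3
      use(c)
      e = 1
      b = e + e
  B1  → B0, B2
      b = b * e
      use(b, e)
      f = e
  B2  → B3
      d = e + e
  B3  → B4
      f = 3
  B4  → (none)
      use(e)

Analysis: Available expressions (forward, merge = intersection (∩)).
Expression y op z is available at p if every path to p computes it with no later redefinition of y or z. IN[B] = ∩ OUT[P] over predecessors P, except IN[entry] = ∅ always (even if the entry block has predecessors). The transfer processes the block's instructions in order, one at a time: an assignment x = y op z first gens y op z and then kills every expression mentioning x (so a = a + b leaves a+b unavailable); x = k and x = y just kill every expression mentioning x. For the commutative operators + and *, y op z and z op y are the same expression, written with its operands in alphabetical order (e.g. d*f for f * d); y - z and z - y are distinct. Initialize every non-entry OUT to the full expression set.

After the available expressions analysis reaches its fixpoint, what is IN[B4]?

Answer: {e+e}

Trace:
Fixpoint table:
  B0:   IN={}   OUT={e+e}
  B1:   IN={e+e}   OUT={e+e}
  B2:   IN={e+e}   OUT={e+e}
  B3:   IN={e+e}   OUT={e+e}
  B4:   IN={e+e}   OUT={e+e}

Merge at B4: IN[B4] = OUT[B3] = {e+e}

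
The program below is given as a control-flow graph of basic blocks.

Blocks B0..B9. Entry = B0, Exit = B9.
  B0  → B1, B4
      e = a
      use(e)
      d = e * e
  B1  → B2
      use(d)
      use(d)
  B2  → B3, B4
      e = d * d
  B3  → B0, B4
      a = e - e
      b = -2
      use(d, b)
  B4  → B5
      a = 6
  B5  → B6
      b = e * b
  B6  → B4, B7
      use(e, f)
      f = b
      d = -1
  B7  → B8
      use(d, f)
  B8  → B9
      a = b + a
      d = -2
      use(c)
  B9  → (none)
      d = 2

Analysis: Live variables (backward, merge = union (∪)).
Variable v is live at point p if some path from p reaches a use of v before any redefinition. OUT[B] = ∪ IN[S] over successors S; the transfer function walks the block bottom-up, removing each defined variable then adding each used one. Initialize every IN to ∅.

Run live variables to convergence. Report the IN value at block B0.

Answer: {a, b, c, f}

Trace:
Converged values:
  B0:   IN={a, b, c, f}   OUT={b, c, d, e, f}
  B1:   IN={b, c, d, f}   OUT={b, c, d, f}
  B2:   IN={b, c, d, f}   OUT={b, c, d, e, f}
  B3:   IN={c, d, e, f}   OUT={a, b, c, e, f}
  B4:   IN={b, c, e, f}   OUT={a, b, c, e, f}
  B5:   IN={a, b, c, e, f}   OUT={a, b, c, e, f}
  B6:   IN={a, b, c, e, f}   OUT={a, b, c, d, e, f}
  B7:   IN={a, b, c, d, f}   OUT={a, b, c}
  B8:   IN={a, b, c}   OUT={}
  B9:   IN={}   OUT={}

Merge at B0: OUT[B0] = IN[B1] ⊔ IN[B4] = {b, c, d, e, f}
Applying B0's transfer function to that OUT value gives IN[B0] (row B0 above).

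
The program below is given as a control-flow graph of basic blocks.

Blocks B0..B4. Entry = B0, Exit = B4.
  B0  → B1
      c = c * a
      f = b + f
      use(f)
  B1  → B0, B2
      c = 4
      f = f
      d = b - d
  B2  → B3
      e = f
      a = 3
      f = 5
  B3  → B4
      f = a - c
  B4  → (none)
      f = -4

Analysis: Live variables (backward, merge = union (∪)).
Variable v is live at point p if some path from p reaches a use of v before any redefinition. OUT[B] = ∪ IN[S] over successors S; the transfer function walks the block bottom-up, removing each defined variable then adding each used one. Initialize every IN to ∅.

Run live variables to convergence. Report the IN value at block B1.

Answer: {a, b, d, f}

Derivation:
Fixpoint table:
  B0:   IN={a, b, c, d, f}   OUT={a, b, d, f}
  B1:   IN={a, b, d, f}   OUT={a, b, c, d, f}
  B2:   IN={c, f}   OUT={a, c}
  B3:   IN={a, c}   OUT={}
  B4:   IN={}   OUT={}

Merge at B1: OUT[B1] = IN[B0] ⊔ IN[B2] = {a, b, c, d, f}
Applying B1's transfer function to that OUT value gives IN[B1] (row B1 above).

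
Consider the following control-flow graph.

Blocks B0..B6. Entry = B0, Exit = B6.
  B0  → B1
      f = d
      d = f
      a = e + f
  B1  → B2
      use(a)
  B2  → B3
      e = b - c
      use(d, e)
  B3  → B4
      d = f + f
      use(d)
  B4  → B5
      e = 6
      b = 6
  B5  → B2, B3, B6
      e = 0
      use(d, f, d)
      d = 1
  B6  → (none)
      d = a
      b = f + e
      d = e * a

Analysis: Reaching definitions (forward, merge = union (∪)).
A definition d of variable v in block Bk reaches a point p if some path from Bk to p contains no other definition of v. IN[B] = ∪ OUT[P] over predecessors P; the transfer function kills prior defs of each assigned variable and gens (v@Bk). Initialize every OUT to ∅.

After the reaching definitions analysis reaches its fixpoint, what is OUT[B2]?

Per-block solution:
  B0: | IN={} | OUT={a@B0, d@B0, f@B0}
  B1: | IN={a@B0, d@B0, f@B0} | OUT={a@B0, d@B0, f@B0}
  B2: | IN={a@B0, b@B4, d@B0, d@B5, e@B5, f@B0} | OUT={a@B0, b@B4, d@B0, d@B5, e@B2, f@B0}
  B3: | IN={a@B0, b@B4, d@B0, d@B5, e@B2, e@B5, f@B0} | OUT={a@B0, b@B4, d@B3, e@B2, e@B5, f@B0}
  B4: | IN={a@B0, b@B4, d@B3, e@B2, e@B5, f@B0} | OUT={a@B0, b@B4, d@B3, e@B4, f@B0}
  B5: | IN={a@B0, b@B4, d@B3, e@B4, f@B0} | OUT={a@B0, b@B4, d@B5, e@B5, f@B0}
  B6: | IN={a@B0, b@B4, d@B5, e@B5, f@B0} | OUT={a@B0, b@B6, d@B6, e@B5, f@B0}

Merge at B2: IN[B2] = OUT[B1] ⊔ OUT[B5] = {a@B0, b@B4, d@B0, d@B5, e@B5, f@B0}
Applying B2's transfer function to that IN value gives OUT[B2] (row B2 above).

Answer: {a@B0, b@B4, d@B0, d@B5, e@B2, f@B0}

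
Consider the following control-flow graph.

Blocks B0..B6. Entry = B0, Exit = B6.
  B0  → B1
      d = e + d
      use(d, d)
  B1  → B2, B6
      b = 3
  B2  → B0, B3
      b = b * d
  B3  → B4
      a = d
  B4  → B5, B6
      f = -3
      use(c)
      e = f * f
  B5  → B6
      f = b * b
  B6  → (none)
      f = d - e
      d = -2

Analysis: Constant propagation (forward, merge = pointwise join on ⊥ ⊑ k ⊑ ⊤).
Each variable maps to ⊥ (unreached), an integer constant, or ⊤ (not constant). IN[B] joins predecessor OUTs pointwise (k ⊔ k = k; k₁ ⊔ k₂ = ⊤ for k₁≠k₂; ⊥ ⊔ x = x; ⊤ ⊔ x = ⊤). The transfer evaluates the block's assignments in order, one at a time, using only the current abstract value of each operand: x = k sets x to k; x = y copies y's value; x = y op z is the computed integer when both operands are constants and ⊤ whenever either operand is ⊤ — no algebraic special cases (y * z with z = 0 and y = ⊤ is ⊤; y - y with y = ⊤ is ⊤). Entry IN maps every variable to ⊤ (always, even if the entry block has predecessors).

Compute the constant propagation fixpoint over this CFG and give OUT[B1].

Answer: {a: ⊤, b: 3, c: ⊤, d: ⊤, e: ⊤, f: ⊤}

Trace:
Fixpoint table:
  B0: | IN=(all ⊤) | OUT=(all ⊤)
  B1: | IN=(all ⊤) | OUT={b:3; rest ⊤}
  B2: | IN={b:3; rest ⊤} | OUT=(all ⊤)
  B3: | IN=(all ⊤) | OUT=(all ⊤)
  B4: | IN=(all ⊤) | OUT={e:9, f:-3; rest ⊤}
  B5: | IN={e:9, f:-3; rest ⊤} | OUT={e:9; rest ⊤}
  B6: | IN=(all ⊤) | OUT={d:-2; rest ⊤}

Merge at B1: IN[B1] = OUT[B0] = {a: ⊤, b: ⊤, c: ⊤, d: ⊤, e: ⊤, f: ⊤}
Applying B1's transfer function to that IN value gives OUT[B1] (row B1 above).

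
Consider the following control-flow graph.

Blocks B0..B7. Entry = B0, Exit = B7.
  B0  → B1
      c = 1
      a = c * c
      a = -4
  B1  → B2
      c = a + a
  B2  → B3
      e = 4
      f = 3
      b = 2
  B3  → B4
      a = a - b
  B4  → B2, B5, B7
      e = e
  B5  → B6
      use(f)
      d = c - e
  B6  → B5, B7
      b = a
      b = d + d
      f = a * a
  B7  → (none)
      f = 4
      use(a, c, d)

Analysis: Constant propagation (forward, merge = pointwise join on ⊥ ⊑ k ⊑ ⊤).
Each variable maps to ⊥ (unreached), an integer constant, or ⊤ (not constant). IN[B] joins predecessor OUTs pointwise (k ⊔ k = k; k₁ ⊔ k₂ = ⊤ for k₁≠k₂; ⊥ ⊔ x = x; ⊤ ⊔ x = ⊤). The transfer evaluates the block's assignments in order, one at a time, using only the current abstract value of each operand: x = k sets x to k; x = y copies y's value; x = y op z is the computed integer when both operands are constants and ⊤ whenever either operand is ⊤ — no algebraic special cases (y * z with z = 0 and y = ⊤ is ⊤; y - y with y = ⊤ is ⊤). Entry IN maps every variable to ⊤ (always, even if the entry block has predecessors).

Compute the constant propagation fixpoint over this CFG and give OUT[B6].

Answer: {a: ⊤, b: -24, c: -8, d: -12, e: 4, f: ⊤}

Trace:
Converged values:
  B0:   IN=(all ⊤)   OUT={a:-4, c:1; rest ⊤}
  B1:   IN={a:-4, c:1; rest ⊤}   OUT={a:-4, c:-8; rest ⊤}
  B2:   IN={c:-8; rest ⊤}   OUT={b:2, c:-8, e:4, f:3; rest ⊤}
  B3:   IN={b:2, c:-8, e:4, f:3; rest ⊤}   OUT={b:2, c:-8, e:4, f:3; rest ⊤}
  B4:   IN={b:2, c:-8, e:4, f:3; rest ⊤}   OUT={b:2, c:-8, e:4, f:3; rest ⊤}
  B5:   IN={c:-8, e:4; rest ⊤}   OUT={c:-8, d:-12, e:4; rest ⊤}
  B6:   IN={c:-8, d:-12, e:4; rest ⊤}   OUT={b:-24, c:-8, d:-12, e:4; rest ⊤}
  B7:   IN={c:-8, e:4; rest ⊤}   OUT={c:-8, e:4, f:4; rest ⊤}

Merge at B6: IN[B6] = OUT[B5] = {a: ⊤, b: ⊤, c: -8, d: -12, e: 4, f: ⊤}
Applying B6's transfer function to that IN value gives OUT[B6] (row B6 above).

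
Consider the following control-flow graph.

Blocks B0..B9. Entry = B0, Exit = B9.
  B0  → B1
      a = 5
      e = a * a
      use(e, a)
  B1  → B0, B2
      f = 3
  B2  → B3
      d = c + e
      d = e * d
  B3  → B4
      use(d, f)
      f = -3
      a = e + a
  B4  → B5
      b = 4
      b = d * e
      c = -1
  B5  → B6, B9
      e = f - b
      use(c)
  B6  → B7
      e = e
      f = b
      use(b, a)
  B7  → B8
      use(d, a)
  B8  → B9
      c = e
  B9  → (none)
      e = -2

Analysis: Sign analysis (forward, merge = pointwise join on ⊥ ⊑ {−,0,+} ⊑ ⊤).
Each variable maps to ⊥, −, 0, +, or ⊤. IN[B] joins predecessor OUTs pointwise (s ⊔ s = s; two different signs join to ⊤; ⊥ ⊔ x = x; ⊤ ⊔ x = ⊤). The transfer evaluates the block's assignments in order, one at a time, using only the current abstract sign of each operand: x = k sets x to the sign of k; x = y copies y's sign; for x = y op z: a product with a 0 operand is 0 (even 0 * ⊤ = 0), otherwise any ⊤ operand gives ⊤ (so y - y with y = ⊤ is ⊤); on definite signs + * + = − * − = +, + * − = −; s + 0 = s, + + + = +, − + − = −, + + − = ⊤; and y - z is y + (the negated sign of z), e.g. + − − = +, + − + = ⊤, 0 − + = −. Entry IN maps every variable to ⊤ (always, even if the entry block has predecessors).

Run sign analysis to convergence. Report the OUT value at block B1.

Converged values:
  B0:   IN=(all ⊤)   OUT={a:+, e:+; rest ⊤}
  B1:   IN={a:+, e:+; rest ⊤}   OUT={a:+, e:+, f:+; rest ⊤}
  B2:   IN={a:+, e:+, f:+; rest ⊤}   OUT={a:+, e:+, f:+; rest ⊤}
  B3:   IN={a:+, e:+, f:+; rest ⊤}   OUT={a:+, e:+, f:-; rest ⊤}
  B4:   IN={a:+, e:+, f:-; rest ⊤}   OUT={a:+, c:-, e:+, f:-; rest ⊤}
  B5:   IN={a:+, c:-, e:+, f:-; rest ⊤}   OUT={a:+, c:-, f:-; rest ⊤}
  B6:   IN={a:+, c:-, f:-; rest ⊤}   OUT={a:+, c:-; rest ⊤}
  B7:   IN={a:+, c:-; rest ⊤}   OUT={a:+, c:-; rest ⊤}
  B8:   IN={a:+, c:-; rest ⊤}   OUT={a:+; rest ⊤}
  B9:   IN={a:+; rest ⊤}   OUT={a:+, e:-; rest ⊤}

Merge at B1: IN[B1] = OUT[B0] = {a: +, b: ⊤, c: ⊤, d: ⊤, e: +, f: ⊤}
Applying B1's transfer function to that IN value gives OUT[B1] (row B1 above).

Answer: {a: +, b: ⊤, c: ⊤, d: ⊤, e: +, f: +}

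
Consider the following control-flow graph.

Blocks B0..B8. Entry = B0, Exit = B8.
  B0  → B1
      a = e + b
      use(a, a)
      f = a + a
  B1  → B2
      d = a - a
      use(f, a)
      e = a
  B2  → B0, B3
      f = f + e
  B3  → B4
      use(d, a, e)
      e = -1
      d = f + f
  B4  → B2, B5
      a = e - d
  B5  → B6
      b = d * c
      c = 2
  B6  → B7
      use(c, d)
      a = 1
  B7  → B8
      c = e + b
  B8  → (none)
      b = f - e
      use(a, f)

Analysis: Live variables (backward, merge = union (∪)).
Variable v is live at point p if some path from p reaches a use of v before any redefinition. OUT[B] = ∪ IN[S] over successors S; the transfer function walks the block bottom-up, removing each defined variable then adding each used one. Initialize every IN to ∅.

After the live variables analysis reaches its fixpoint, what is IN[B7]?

Answer: {a, b, e, f}

Working:
Per-block solution:
  B0:   IN={b, c, e}   OUT={a, b, c, f}
  B1:   IN={a, b, c, f}   OUT={a, b, c, d, e, f}
  B2:   IN={a, b, c, d, e, f}   OUT={a, b, c, d, e, f}
  B3:   IN={a, b, c, d, e, f}   OUT={b, c, d, e, f}
  B4:   IN={b, c, d, e, f}   OUT={a, b, c, d, e, f}
  B5:   IN={c, d, e, f}   OUT={b, c, d, e, f}
  B6:   IN={b, c, d, e, f}   OUT={a, b, e, f}
  B7:   IN={a, b, e, f}   OUT={a, e, f}
  B8:   IN={a, e, f}   OUT={}

Merge at B7: OUT[B7] = IN[B8] = {a, e, f}
Applying B7's transfer function to that OUT value gives IN[B7] (row B7 above).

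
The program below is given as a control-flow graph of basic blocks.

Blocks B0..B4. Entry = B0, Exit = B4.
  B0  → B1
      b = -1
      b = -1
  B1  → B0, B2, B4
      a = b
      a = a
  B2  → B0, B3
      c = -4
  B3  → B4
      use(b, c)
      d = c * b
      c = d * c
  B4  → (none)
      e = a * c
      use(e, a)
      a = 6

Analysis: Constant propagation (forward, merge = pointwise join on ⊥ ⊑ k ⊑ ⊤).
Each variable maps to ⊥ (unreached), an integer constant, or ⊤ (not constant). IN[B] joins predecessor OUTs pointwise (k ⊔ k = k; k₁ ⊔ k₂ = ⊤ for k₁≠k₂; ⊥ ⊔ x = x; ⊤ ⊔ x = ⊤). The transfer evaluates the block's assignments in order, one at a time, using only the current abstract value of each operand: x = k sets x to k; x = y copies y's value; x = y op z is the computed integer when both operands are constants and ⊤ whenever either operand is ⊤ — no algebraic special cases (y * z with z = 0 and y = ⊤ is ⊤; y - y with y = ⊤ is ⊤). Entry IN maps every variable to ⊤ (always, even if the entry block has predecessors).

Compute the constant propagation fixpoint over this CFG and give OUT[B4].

Answer: {a: 6, b: -1, c: ⊤, d: ⊤, e: ⊤, f: ⊤}

Trace:
Converged values:
  B0: | IN=(all ⊤) | OUT={b:-1; rest ⊤}
  B1: | IN={b:-1; rest ⊤} | OUT={a:-1, b:-1; rest ⊤}
  B2: | IN={a:-1, b:-1; rest ⊤} | OUT={a:-1, b:-1, c:-4; rest ⊤}
  B3: | IN={a:-1, b:-1, c:-4; rest ⊤} | OUT={a:-1, b:-1, c:-16, d:4; rest ⊤}
  B4: | IN={a:-1, b:-1; rest ⊤} | OUT={a:6, b:-1; rest ⊤}

Merge at B4: IN[B4] = OUT[B1] ⊔ OUT[B3] = {a: -1, b: -1, c: ⊤, d: ⊤, e: ⊤, f: ⊤}
Applying B4's transfer function to that IN value gives OUT[B4] (row B4 above).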